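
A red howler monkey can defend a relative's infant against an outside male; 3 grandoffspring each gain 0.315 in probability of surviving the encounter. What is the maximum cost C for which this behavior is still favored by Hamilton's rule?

r to a grandoffspring = 1/4 (two parent–offspring links: r = (1/2)^2 = 1/4).
Hamilton's rule: n·r·B > C, so the trait is favored while C < n·r·B = 3·0.25·0.315 = 0.23625.

0.23625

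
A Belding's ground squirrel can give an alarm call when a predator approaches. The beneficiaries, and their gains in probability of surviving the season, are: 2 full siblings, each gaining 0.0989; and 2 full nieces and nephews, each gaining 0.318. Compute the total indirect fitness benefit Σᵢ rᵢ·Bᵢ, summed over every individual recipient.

0.2579

r to a full sibling = 1/2 (full sibs share both parents — two paths of length 2: r = 2·(1/2)^2 = 1/2).
r to a full niece or nephew = 0.25 (full aunt/uncle↔niece/nephew: two paths of length 3 through the shared grandparent pair: r = 2·(1/2)^3 = 1/4).
Summing one r·B term per recipient: 2·0.5·0.0989 + 2·0.25·0.318 = 0.2579.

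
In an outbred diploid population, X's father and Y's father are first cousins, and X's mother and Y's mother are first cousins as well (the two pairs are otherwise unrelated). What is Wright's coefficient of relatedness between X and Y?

Independent pedigree routes through distinct common ancestors add.
X and Y are related in two ways: second cousins through their fathers (r = 1/32) and second cousins through their mothers (r = 1/32).
r = 1/32 + 1/32 = 0.0625.

0.0625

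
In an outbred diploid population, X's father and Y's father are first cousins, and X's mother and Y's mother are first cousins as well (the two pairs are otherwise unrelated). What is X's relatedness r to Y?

Wright's path rule: contributions from independent ancestry routes add.
X and Y are related in two ways: second cousins through their fathers (r = 1/32) and second cousins through their mothers (r = 1/32).
r = 1/32 + 1/32 = 1/16 = 0.0625.

0.0625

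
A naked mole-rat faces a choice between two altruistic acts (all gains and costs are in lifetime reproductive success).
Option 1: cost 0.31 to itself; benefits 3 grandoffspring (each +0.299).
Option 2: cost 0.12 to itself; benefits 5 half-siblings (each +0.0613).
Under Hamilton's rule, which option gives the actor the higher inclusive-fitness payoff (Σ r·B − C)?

Option 1: r to a grandoffspring = 0.25.
Option 1: Σ r·B − C = (3·0.25·0.299) − 0.31 = -0.08575.
Option 2: r to a half-sibling = 0.25.
Option 2: Σ r·B − C = (5·0.25·0.0613) − 0.12 = -0.043375.
Option 2 has the higher net inclusive-fitness payoff.

Option 2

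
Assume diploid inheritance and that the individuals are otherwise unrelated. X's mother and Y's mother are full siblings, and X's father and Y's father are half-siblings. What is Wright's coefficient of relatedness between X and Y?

Relatedness sums over independent paths through distinct common ancestors.
X and Y are related in two ways: first cousins through their mothers (r = 1/8) and half first cousins through their fathers (r = 1/16).
r = 1/8 + 1/16 = 3/16 = 0.1875.

0.1875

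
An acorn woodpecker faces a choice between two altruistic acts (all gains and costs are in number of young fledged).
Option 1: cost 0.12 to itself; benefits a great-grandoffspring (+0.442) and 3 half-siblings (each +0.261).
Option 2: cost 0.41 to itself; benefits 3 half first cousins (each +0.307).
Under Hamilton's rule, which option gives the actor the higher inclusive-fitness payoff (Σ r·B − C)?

Option 1: r to a great-grandoffspring = 0.125.
Option 1: r to a half-sibling = 0.25.
Option 1: Σ r·B − C = (1·0.125·0.442 + 3·0.25·0.261) − 0.12 = 0.131.
Option 2: r to a half first cousin = 0.0625.
Option 2: Σ r·B − C = (3·0.0625·0.307) − 0.41 = -0.3524375.
Option 1 has the higher net inclusive-fitness payoff.

Option 1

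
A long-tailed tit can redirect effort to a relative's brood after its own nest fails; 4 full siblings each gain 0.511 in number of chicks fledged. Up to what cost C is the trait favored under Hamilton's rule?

r to a full sibling = 0.5 (full sibs share both parents — two paths of length 2: r = 2·(1/2)^2 = 1/2).
Hamilton's rule: n·r·B > C, so the trait is favored while C < n·r·B = 4·0.5·0.511 = 1.022.

1.022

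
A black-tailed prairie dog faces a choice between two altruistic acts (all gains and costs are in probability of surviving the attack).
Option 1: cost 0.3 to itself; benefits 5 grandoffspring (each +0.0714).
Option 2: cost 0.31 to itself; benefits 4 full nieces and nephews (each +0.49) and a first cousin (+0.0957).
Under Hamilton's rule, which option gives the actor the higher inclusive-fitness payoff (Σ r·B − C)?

Option 1: r to a grandoffspring = 0.25.
Option 1: Σ r·B − C = (5·0.25·0.0714) − 0.3 = -0.21075.
Option 2: r to a full niece or nephew = 0.25.
Option 2: r to a first cousin = 0.125.
Option 2: Σ r·B − C = (4·0.25·0.49 + 1·0.125·0.0957) − 0.31 = 0.1919625.
Option 2 has the higher net inclusive-fitness payoff.

Option 2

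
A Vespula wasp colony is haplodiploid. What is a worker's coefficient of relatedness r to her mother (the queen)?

One meiotic link between diploid queen and diploid daughter: r = 1/2.

0.5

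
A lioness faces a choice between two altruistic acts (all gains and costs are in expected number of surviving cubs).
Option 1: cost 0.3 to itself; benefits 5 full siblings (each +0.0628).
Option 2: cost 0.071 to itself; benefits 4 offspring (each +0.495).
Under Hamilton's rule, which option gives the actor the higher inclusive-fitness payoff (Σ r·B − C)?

Option 2

Option 1: r to a full sibling = 0.5.
Option 1: Σ r·B − C = (5·0.5·0.0628) − 0.3 = -0.143.
Option 2: r to an offspring = 0.5.
Option 2: Σ r·B − C = (4·0.5·0.495) − 0.071 = 0.919.
Option 2 has the higher net inclusive-fitness payoff.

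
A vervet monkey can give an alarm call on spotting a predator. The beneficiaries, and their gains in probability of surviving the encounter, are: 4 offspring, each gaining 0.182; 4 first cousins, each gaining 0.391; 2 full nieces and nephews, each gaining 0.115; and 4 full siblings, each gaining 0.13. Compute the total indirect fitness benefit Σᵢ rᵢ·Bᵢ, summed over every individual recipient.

r to an offspring = 0.5 (one parent–offspring link: r = (1/2)^1 = 1/2).
r to a first cousin = 0.125 (first cousins share one grandparent pair — two paths of length 4: r = 2·(1/2)^4 = 1/8).
r to a full niece or nephew = 1/4 (full aunt/uncle↔niece/nephew: two paths of length 3 through the shared grandparent pair: r = 2·(1/2)^3 = 1/4).
r to a full sibling = 1/2 (full sibs share both parents — two paths of length 2: r = 2·(1/2)^2 = 1/2).
Summing one r·B term per recipient: 4·0.5·0.182 + 4·0.125·0.391 + 2·0.25·0.115 + 4·0.5·0.13 = 0.877.

0.877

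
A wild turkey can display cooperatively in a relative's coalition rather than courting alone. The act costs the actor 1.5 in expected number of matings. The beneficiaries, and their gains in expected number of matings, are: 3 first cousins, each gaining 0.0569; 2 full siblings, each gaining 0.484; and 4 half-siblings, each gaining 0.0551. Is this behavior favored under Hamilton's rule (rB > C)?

Hamilton's rule: the trait is favored when the sum of r·B over every recipient exceeds the actor's cost C.
r to a first cousin = 0.125 (first cousins share one grandparent pair — two paths of length 4: r = 2·(1/2)^4 = 1/8).
r to a full sibling = 1/2 (full sibs share both parents — two paths of length 2: r = 2·(1/2)^2 = 1/2).
r to a half-sibling = 1/4 (half-sibs share one parent — one path of length 2: r = (1/2)^2 = 1/4).
Summing one r·B term per recipient: 3·0.125·0.0569 + 2·0.5·0.484 + 4·0.25·0.0551 = 0.5604375.
0.5604375 < 1.5: the indirect benefit is less than the cost.

No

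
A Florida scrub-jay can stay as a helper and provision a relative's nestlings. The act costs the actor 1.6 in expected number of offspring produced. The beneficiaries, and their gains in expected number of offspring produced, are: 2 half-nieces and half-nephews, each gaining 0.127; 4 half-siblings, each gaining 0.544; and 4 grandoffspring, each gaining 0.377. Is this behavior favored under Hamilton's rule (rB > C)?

Hamilton's rule: the trait is favored when the sum of r·B over every recipient exceeds the actor's cost C.
r to a half-niece or half-nephew = 0.125 (half-aunt/uncle↔niece/nephew: one path of length 3: r = (1/2)^3 = 1/8).
r to a half-sibling = 1/4 (half-sibs share one parent — one path of length 2: r = (1/2)^2 = 1/4).
r to a grandoffspring = 1/4 (two parent–offspring links: r = (1/2)^2 = 1/4).
Summing one r·B term per recipient: 2·0.125·0.127 + 4·0.25·0.544 + 4·0.25·0.377 = 0.95275.
0.95275 < 1.6: the indirect benefit is less than the cost.

No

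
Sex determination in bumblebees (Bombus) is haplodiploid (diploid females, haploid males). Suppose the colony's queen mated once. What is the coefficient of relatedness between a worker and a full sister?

0.75

Haplodiploid full sisters inherit their father's entire haploid genome identically (contributing 1/2) and on average half of their mother's contribution (1/2 · 1/2 = 1/4); r = 1/2 + 1/4 = 3/4.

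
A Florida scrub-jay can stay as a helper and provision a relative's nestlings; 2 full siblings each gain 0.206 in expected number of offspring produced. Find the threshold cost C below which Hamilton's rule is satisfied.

0.206

r to a full sibling = 0.5 (full sibs share both parents — two paths of length 2: r = 2·(1/2)^2 = 1/2).
Hamilton's rule: n·r·B > C, so the trait is favored while C < n·r·B = 2·0.5·0.206 = 0.206.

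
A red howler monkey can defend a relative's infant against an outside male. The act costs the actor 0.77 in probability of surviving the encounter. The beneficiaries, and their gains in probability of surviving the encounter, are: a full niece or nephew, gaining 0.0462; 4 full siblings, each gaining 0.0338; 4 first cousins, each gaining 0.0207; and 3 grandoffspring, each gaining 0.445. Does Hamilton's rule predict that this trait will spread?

No

Hamilton's rule: the trait is favored when the sum of r·B over every recipient exceeds the actor's cost C.
r to a full niece or nephew = 0.25 (full aunt/uncle↔niece/nephew: two paths of length 3 through the shared grandparent pair: r = 2·(1/2)^3 = 1/4).
r to a full sibling = 0.5 (full sibs share both parents — two paths of length 2: r = 2·(1/2)^2 = 1/2).
r to a first cousin = 1/8 (first cousins share one grandparent pair — two paths of length 4: r = 2·(1/2)^4 = 1/8).
r to a grandoffspring = 1/4 (two parent–offspring links: r = (1/2)^2 = 1/4).
Summing one r·B term per recipient: 1·0.25·0.0462 + 4·0.5·0.0338 + 4·0.125·0.0207 + 3·0.25·0.445 = 0.42325.
0.42325 < 0.77: the indirect benefit is less than the cost.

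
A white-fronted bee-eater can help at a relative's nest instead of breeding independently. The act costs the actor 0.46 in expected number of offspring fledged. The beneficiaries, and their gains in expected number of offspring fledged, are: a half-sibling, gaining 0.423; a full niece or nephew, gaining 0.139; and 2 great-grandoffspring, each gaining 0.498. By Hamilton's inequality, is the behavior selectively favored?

Hamilton's rule: the trait is favored when the sum of r·B over every recipient exceeds the actor's cost C.
r to a half-sibling = 1/4 (half-sibs share one parent — one path of length 2: r = (1/2)^2 = 1/4).
r to a full niece or nephew = 1/4 (full aunt/uncle↔niece/nephew: two paths of length 3 through the shared grandparent pair: r = 2·(1/2)^3 = 1/4).
r to a great-grandoffspring = 1/8 (three parent–offspring links: r = (1/2)^3 = 1/8).
Summing one r·B term per recipient: 1·0.25·0.423 + 1·0.25·0.139 + 2·0.125·0.498 = 0.265.
0.265 < 0.46: the indirect benefit is less than the cost.

No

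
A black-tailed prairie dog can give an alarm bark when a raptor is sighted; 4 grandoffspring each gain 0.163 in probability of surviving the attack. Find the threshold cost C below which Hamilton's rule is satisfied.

0.163

r to a grandoffspring = 0.25 (two parent–offspring links: r = (1/2)^2 = 1/4).
Hamilton's rule: n·r·B > C, so the trait is favored while C < n·r·B = 4·0.25·0.163 = 0.163.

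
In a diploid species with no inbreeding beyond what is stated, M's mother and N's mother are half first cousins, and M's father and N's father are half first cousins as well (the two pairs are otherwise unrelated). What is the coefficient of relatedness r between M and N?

With two independent routes of shared ancestry, r is the sum of the two contributions.
M and N are related in two ways: half second cousins through their mothers (r = 1/64) and half second cousins through their fathers (r = 1/64).
r = 1/64 + 1/64 = 1/32 = 0.03125.

0.03125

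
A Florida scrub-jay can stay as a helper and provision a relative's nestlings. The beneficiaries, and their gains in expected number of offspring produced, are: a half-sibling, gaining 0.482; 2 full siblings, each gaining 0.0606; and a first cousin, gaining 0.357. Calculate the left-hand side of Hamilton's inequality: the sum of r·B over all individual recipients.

0.225725

r to a half-sibling = 0.25 (half-sibs share one parent — one path of length 2: r = (1/2)^2 = 1/4).
r to a full sibling = 0.5 (full sibs share both parents — two paths of length 2: r = 2·(1/2)^2 = 1/2).
r to a first cousin = 1/8 (first cousins share one grandparent pair — two paths of length 4: r = 2·(1/2)^4 = 1/8).
Summing one r·B term per recipient: 1·0.25·0.482 + 2·0.5·0.0606 + 1·0.125·0.357 = 0.225725.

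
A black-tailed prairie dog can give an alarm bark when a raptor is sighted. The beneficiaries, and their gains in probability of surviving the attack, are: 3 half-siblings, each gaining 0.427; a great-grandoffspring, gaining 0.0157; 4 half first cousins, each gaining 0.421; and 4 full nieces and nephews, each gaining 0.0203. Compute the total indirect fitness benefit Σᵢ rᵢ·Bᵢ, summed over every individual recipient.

0.4477625

r to a half-sibling = 1/4 (half-sibs share one parent — one path of length 2: r = (1/2)^2 = 1/4).
r to a great-grandoffspring = 0.125 (three parent–offspring links: r = (1/2)^3 = 1/8).
r to a half first cousin = 0.0625 (half first cousins share one grandparent — one path of length 4: r = (1/2)^4 = 1/16).
r to a full niece or nephew = 0.25 (full aunt/uncle↔niece/nephew: two paths of length 3 through the shared grandparent pair: r = 2·(1/2)^3 = 1/4).
Summing one r·B term per recipient: 3·0.25·0.427 + 1·0.125·0.0157 + 4·0.0625·0.421 + 4·0.25·0.0203 = 0.4477625.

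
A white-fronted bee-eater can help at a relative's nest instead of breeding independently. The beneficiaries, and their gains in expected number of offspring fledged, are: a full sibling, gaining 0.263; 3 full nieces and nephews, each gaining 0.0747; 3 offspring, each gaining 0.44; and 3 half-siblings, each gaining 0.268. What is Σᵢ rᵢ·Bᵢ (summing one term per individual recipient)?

1.048525

r to a full sibling = 0.5 (full sibs share both parents — two paths of length 2: r = 2·(1/2)^2 = 1/2).
r to a full niece or nephew = 1/4 (full aunt/uncle↔niece/nephew: two paths of length 3 through the shared grandparent pair: r = 2·(1/2)^3 = 1/4).
r to an offspring = 1/2 (one parent–offspring link: r = (1/2)^1 = 1/2).
r to a half-sibling = 0.25 (half-sibs share one parent — one path of length 2: r = (1/2)^2 = 1/4).
Summing one r·B term per recipient: 1·0.5·0.263 + 3·0.25·0.0747 + 3·0.5·0.44 + 3·0.25·0.268 = 1.048525.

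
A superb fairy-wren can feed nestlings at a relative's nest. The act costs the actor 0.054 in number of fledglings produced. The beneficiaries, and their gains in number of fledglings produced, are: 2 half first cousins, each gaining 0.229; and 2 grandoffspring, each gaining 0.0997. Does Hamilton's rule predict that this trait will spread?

Yes

Hamilton's rule: the trait is favored when the sum of r·B over every recipient exceeds the actor's cost C.
r to a half first cousin = 1/16 (half first cousins share one grandparent — one path of length 4: r = (1/2)^4 = 1/16).
r to a grandoffspring = 0.25 (two parent–offspring links: r = (1/2)^2 = 1/4).
Summing one r·B term per recipient: 2·0.0625·0.229 + 2·0.25·0.0997 = 0.078475.
0.078475 > 0.054: the indirect benefit exceeds the cost.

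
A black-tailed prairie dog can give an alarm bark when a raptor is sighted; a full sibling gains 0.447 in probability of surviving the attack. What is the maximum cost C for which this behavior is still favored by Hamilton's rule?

r to a full sibling = 0.5 (full sibs share both parents — two paths of length 2: r = 2·(1/2)^2 = 1/2).
Hamilton's rule: n·r·B > C, so the trait is favored while C < n·r·B = 1·0.5·0.447 = 0.2235.

0.2235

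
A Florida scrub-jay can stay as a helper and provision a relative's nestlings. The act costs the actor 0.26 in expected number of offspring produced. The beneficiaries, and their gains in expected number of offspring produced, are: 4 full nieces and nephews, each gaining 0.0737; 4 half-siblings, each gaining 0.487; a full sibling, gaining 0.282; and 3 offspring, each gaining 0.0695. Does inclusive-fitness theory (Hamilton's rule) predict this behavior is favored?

Yes

Hamilton's rule: the trait is favored when the sum of r·B over every recipient exceeds the actor's cost C.
r to a full niece or nephew = 1/4 (full aunt/uncle↔niece/nephew: two paths of length 3 through the shared grandparent pair: r = 2·(1/2)^3 = 1/4).
r to a half-sibling = 1/4 (half-sibs share one parent — one path of length 2: r = (1/2)^2 = 1/4).
r to a full sibling = 1/2 (full sibs share both parents — two paths of length 2: r = 2·(1/2)^2 = 1/2).
r to an offspring = 0.5 (one parent–offspring link: r = (1/2)^1 = 1/2).
Summing one r·B term per recipient: 4·0.25·0.0737 + 4·0.25·0.487 + 1·0.5·0.282 + 3·0.5·0.0695 = 0.80595.
0.80595 > 0.26: the indirect benefit exceeds the cost.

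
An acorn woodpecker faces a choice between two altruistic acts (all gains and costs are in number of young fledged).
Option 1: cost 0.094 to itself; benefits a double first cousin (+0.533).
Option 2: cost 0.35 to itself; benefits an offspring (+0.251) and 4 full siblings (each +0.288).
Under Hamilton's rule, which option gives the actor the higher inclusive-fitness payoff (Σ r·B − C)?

Option 2

Option 1: r to a double first cousin = 0.25.
Option 1: Σ r·B − C = (1·0.25·0.533) − 0.094 = 0.03925.
Option 2: r to an offspring = 0.5.
Option 2: r to a full sibling = 0.5.
Option 2: Σ r·B − C = (1·0.5·0.251 + 4·0.5·0.288) − 0.35 = 0.3515.
Option 2 has the higher net inclusive-fitness payoff.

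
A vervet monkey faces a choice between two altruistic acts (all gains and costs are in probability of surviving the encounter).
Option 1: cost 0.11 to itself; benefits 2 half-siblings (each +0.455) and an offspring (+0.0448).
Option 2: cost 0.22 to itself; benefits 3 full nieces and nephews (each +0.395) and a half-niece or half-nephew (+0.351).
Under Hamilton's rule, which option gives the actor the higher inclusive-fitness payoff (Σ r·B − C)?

Option 1: r to a half-sibling = 0.25.
Option 1: r to an offspring = 0.5.
Option 1: Σ r·B − C = (2·0.25·0.455 + 1·0.5·0.0448) − 0.11 = 0.1399.
Option 2: r to a full niece or nephew = 0.25.
Option 2: r to a half-niece or half-nephew = 0.125.
Option 2: Σ r·B − C = (3·0.25·0.395 + 1·0.125·0.351) − 0.22 = 0.120125.
Option 1 has the higher net inclusive-fitness payoff.

Option 1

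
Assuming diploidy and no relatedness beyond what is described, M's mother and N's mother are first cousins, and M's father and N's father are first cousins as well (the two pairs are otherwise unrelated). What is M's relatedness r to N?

Wright's path rule: contributions from independent ancestry routes add.
M and N are related in two ways: second cousins through their mothers (r = 1/32) and second cousins through their fathers (r = 1/32).
r = 1/32 + 1/32 = 1/16 = 0.0625.

0.0625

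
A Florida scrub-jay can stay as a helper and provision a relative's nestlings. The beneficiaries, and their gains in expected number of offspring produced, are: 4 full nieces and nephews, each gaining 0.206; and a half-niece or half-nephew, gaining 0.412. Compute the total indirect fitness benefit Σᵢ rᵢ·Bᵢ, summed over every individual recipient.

r to a full niece or nephew = 0.25 (full aunt/uncle↔niece/nephew: two paths of length 3 through the shared grandparent pair: r = 2·(1/2)^3 = 1/4).
r to a half-niece or half-nephew = 1/8 (half-aunt/uncle↔niece/nephew: one path of length 3: r = (1/2)^3 = 1/8).
Summing one r·B term per recipient: 4·0.25·0.206 + 1·0.125·0.412 = 0.2575.

0.2575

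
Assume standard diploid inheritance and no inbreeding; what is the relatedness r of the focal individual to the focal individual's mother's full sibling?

0.25

Each parent–offspring link contributes a factor of 1/2, and independent paths through distinct common ancestors add.
Full aunt/uncle↔niece/nephew: two paths of length 3 through the shared grandparent pair: r = 2·(1/2)^3 = 1/4.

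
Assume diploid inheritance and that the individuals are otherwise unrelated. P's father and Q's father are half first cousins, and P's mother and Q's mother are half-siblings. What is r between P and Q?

0.078125

Wright's path rule: contributions from independent ancestry routes add.
P and Q are related in two ways: half second cousins through their fathers (r = 1/64) and half first cousins through their mothers (r = 1/16).
r = 1/64 + 1/16 = 0.078125.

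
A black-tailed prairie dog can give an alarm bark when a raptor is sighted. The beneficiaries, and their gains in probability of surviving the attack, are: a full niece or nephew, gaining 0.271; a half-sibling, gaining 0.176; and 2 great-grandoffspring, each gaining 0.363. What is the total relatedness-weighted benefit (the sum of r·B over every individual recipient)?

r to a full niece or nephew = 1/4 (full aunt/uncle↔niece/nephew: two paths of length 3 through the shared grandparent pair: r = 2·(1/2)^3 = 1/4).
r to a half-sibling = 0.25 (half-sibs share one parent — one path of length 2: r = (1/2)^2 = 1/4).
r to a great-grandoffspring = 0.125 (three parent–offspring links: r = (1/2)^3 = 1/8).
Summing one r·B term per recipient: 1·0.25·0.271 + 1·0.25·0.176 + 2·0.125·0.363 = 0.2025.

0.2025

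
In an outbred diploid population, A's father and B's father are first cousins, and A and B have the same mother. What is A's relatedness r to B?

Relatedness sums over independent paths through distinct common ancestors.
A and B are related in two ways: second cousins through their fathers (r = 1/32) and half-sibs through their shared mother (r = 1/4).
r = 1/32 + 1/4 = 9/32 = 0.28125.

0.28125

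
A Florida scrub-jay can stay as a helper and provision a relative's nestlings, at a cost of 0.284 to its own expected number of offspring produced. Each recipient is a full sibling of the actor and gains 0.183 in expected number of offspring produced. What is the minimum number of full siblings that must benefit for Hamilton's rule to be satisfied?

r to a full sibling = 0.5 (full sibs share both parents — two paths of length 2: r = 2·(1/2)^2 = 1/2).
Hamilton's rule: n·r·B > C  ⇒  n > C/(r·B) = 0.284/(0.5·0.183) = 3.104.
The smallest integer exceeding 3.104 is 4.

4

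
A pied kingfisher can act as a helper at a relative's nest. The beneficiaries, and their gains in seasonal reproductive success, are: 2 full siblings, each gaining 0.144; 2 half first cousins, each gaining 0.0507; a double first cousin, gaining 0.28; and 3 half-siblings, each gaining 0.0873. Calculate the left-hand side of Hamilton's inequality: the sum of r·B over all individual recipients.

0.2858125

r to a full sibling = 1/2 (full sibs share both parents — two paths of length 2: r = 2·(1/2)^2 = 1/2).
r to a half first cousin = 1/16 (half first cousins share one grandparent — one path of length 4: r = (1/2)^4 = 1/16).
r to a double first cousin = 1/4 (double first cousins share both grandparent pairs — four paths of length 4: r = 4·(1/2)^4 = 1/4).
r to a half-sibling = 1/4 (half-sibs share one parent — one path of length 2: r = (1/2)^2 = 1/4).
Summing one r·B term per recipient: 2·0.5·0.144 + 2·0.0625·0.0507 + 1·0.25·0.28 + 3·0.25·0.0873 = 0.2858125.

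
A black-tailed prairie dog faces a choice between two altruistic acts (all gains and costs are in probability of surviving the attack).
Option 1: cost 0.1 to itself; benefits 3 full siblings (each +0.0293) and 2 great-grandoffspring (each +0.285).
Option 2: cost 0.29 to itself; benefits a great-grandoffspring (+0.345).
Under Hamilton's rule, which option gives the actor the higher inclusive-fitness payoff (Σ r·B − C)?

Option 1

Option 1: r to a full sibling = 0.5.
Option 1: r to a great-grandoffspring = 0.125.
Option 1: Σ r·B − C = (3·0.5·0.0293 + 2·0.125·0.285) − 0.1 = 0.0152.
Option 2: r to a great-grandoffspring = 0.125.
Option 2: Σ r·B − C = (1·0.125·0.345) − 0.29 = -0.246875.
Option 1 has the higher net inclusive-fitness payoff.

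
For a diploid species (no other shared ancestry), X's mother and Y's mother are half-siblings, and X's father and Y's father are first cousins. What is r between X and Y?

With two independent routes of shared ancestry, r is the sum of the two contributions.
X and Y are related in two ways: half first cousins through their mothers (r = 1/16) and second cousins through their fathers (r = 1/32).
r = 1/16 + 1/32 = 0.09375.

0.09375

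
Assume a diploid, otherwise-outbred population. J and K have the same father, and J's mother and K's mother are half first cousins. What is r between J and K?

Independent pedigree routes through distinct common ancestors add.
J and K are related in two ways: half-sibs through their shared father (r = 1/4) and half second cousins through their mothers (r = 1/64).
r = 1/4 + 1/64 = 17/64 = 0.265625.

0.265625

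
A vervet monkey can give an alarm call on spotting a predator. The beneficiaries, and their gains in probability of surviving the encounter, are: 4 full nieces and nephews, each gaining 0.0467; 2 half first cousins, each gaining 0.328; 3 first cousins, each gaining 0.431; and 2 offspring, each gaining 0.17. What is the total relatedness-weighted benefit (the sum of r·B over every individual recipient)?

r to a full niece or nephew = 0.25 (full aunt/uncle↔niece/nephew: two paths of length 3 through the shared grandparent pair: r = 2·(1/2)^3 = 1/4).
r to a half first cousin = 0.0625 (half first cousins share one grandparent — one path of length 4: r = (1/2)^4 = 1/16).
r to a first cousin = 1/8 (first cousins share one grandparent pair — two paths of length 4: r = 2·(1/2)^4 = 1/8).
r to an offspring = 1/2 (one parent–offspring link: r = (1/2)^1 = 1/2).
Summing one r·B term per recipient: 4·0.25·0.0467 + 2·0.0625·0.328 + 3·0.125·0.431 + 2·0.5·0.17 = 0.419325.

0.419325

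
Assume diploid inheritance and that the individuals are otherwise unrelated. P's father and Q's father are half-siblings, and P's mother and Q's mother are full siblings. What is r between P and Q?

0.1875

Independent pedigree routes through distinct common ancestors add.
P and Q are related in two ways: half first cousins through their fathers (r = 1/16) and first cousins through their mothers (r = 1/8).
r = 1/16 + 1/8 = 0.1875.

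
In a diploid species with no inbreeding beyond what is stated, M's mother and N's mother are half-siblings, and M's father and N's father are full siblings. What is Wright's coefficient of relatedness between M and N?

Relatedness sums over independent paths through distinct common ancestors.
M and N are related in two ways: half first cousins through their mothers (r = 1/16) and first cousins through their fathers (r = 1/8).
r = 1/16 + 1/8 = 0.1875.

0.1875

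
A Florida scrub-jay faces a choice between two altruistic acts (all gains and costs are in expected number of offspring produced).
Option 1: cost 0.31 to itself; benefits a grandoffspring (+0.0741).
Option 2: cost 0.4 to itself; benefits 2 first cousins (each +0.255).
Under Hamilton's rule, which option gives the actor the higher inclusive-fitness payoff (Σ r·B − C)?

Option 1: r to a grandoffspring = 0.25.
Option 1: Σ r·B − C = (1·0.25·0.0741) − 0.31 = -0.291475.
Option 2: r to a first cousin = 0.125.
Option 2: Σ r·B − C = (2·0.125·0.255) − 0.4 = -0.33625.
Option 1 has the higher net inclusive-fitness payoff.

Option 1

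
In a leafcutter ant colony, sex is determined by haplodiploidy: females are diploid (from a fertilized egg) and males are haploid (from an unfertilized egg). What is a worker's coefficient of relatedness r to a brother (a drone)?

Her haploid brother carries none of their father's genes and a random half of their mother's genome; that half matches the maternal half of her own genome with probability 1/2: r = 1/2 · 1/2 = 1/4.

0.25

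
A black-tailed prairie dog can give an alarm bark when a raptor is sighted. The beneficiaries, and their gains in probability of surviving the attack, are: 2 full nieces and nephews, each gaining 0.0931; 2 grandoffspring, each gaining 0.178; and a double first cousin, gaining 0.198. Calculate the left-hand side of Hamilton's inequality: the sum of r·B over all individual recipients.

r to a full niece or nephew = 1/4 (full aunt/uncle↔niece/nephew: two paths of length 3 through the shared grandparent pair: r = 2·(1/2)^3 = 1/4).
r to a grandoffspring = 1/4 (two parent–offspring links: r = (1/2)^2 = 1/4).
r to a double first cousin = 0.25 (double first cousins share both grandparent pairs — four paths of length 4: r = 4·(1/2)^4 = 1/4).
Summing one r·B term per recipient: 2·0.25·0.0931 + 2·0.25·0.178 + 1·0.25·0.198 = 0.18505.

0.18505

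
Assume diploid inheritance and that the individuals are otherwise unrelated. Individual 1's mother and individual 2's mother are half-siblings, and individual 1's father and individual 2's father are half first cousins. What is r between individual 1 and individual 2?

0.078125

Relatedness sums over independent paths through distinct common ancestors.
Individual 1 and individual 2 are related in two ways: half first cousins through their mothers (r = 1/16) and half second cousins through their fathers (r = 1/64).
r = 1/16 + 1/64 = 0.078125.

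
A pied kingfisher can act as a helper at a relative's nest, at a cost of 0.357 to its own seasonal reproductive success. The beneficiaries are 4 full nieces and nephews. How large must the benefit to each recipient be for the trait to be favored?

r to a full niece or nephew = 0.25 (full aunt/uncle↔niece/nephew: two paths of length 3 through the shared grandparent pair: r = 2·(1/2)^3 = 1/4).
Hamilton's rule with n recipients of equal r: n·r·B > C, so B > C/(n·r) = 0.357/(4·0.25) = 0.357.

0.357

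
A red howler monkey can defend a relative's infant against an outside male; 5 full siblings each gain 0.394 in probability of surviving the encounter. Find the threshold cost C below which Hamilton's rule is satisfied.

0.985

r to a full sibling = 0.5 (full sibs share both parents — two paths of length 2: r = 2·(1/2)^2 = 1/2).
Hamilton's rule: n·r·B > C, so the trait is favored while C < n·r·B = 5·0.5·0.394 = 0.985.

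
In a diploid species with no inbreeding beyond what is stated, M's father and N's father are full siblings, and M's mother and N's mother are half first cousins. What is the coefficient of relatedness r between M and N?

Relatedness sums over independent paths through distinct common ancestors.
M and N are related in two ways: first cousins through their fathers (r = 1/8) and half second cousins through their mothers (r = 1/64).
r = 1/8 + 1/64 = 0.140625.

0.140625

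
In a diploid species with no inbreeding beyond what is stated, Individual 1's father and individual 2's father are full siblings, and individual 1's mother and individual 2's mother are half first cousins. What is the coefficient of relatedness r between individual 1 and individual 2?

0.140625

With two independent routes of shared ancestry, r is the sum of the two contributions.
Individual 1 and individual 2 are related in two ways: first cousins through their fathers (r = 1/8) and half second cousins through their mothers (r = 1/64).
r = 1/8 + 1/64 = 0.140625.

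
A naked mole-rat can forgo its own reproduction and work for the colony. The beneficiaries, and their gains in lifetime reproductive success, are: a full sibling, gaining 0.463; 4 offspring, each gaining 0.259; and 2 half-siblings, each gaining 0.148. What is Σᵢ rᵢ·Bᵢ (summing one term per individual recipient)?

r to a full sibling = 0.5 (full sibs share both parents — two paths of length 2: r = 2·(1/2)^2 = 1/2).
r to an offspring = 1/2 (one parent–offspring link: r = (1/2)^1 = 1/2).
r to a half-sibling = 0.25 (half-sibs share one parent — one path of length 2: r = (1/2)^2 = 1/4).
Summing one r·B term per recipient: 1·0.5·0.463 + 4·0.5·0.259 + 2·0.25·0.148 = 0.8235.

0.8235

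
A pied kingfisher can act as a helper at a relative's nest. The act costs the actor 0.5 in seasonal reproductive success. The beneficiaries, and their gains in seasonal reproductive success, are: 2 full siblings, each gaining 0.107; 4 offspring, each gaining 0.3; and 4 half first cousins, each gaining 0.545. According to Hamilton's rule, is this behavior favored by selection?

Yes

Hamilton's rule: the trait is favored when the sum of r·B over every recipient exceeds the actor's cost C.
r to a full sibling = 1/2 (full sibs share both parents — two paths of length 2: r = 2·(1/2)^2 = 1/2).
r to an offspring = 1/2 (one parent–offspring link: r = (1/2)^1 = 1/2).
r to a half first cousin = 0.0625 (half first cousins share one grandparent — one path of length 4: r = (1/2)^4 = 1/16).
Summing one r·B term per recipient: 2·0.5·0.107 + 4·0.5·0.3 + 4·0.0625·0.545 = 0.84325.
0.84325 > 0.5: the indirect benefit exceeds the cost.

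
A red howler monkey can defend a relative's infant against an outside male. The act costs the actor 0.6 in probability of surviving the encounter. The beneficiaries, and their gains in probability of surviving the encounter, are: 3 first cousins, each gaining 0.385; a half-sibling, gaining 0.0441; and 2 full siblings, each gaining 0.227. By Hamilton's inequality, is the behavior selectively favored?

No

Hamilton's rule: the trait is favored when the sum of r·B over every recipient exceeds the actor's cost C.
r to a first cousin = 0.125 (first cousins share one grandparent pair — two paths of length 4: r = 2·(1/2)^4 = 1/8).
r to a half-sibling = 0.25 (half-sibs share one parent — one path of length 2: r = (1/2)^2 = 1/4).
r to a full sibling = 0.5 (full sibs share both parents — two paths of length 2: r = 2·(1/2)^2 = 1/2).
Summing one r·B term per recipient: 3·0.125·0.385 + 1·0.25·0.0441 + 2·0.5·0.227 = 0.3824.
0.3824 < 0.6: the indirect benefit is less than the cost.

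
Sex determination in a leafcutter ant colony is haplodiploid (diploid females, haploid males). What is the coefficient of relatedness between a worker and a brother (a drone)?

0.25

Her haploid brother carries none of their father's genes and a random half of their mother's genome; that half matches the maternal half of her own genome with probability 1/2: r = 1/2 · 1/2 = 1/4.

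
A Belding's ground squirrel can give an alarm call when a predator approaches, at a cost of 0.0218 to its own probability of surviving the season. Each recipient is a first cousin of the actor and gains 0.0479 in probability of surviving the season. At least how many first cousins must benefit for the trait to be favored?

r to a first cousin = 1/8 (first cousins share one grandparent pair — two paths of length 4: r = 2·(1/2)^4 = 1/8).
Hamilton's rule: n·r·B > C  ⇒  n > C/(r·B) = 0.0218/(0.125·0.0479) = 3.641.
The smallest integer exceeding 3.641 is 4.

4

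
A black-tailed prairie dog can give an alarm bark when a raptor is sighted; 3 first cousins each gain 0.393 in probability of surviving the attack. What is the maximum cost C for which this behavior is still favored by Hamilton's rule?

0.147375

r to a first cousin = 1/8 (first cousins share one grandparent pair — two paths of length 4: r = 2·(1/2)^4 = 1/8).
Hamilton's rule: n·r·B > C, so the trait is favored while C < n·r·B = 3·0.125·0.393 = 0.147375.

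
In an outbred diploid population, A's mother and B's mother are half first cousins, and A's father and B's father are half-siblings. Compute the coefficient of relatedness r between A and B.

0.078125

Wright's path rule: contributions from independent ancestry routes add.
A and B are related in two ways: half second cousins through their mothers (r = 1/64) and half first cousins through their fathers (r = 1/16).
r = 1/64 + 1/16 = 5/64 = 0.078125.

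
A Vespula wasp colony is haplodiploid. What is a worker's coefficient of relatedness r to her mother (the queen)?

One meiotic link between diploid queen and diploid daughter: r = 1/2.

0.5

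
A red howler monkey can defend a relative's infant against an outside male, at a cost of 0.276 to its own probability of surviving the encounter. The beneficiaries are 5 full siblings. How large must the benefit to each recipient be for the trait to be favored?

0.1104

r to a full sibling = 1/2 (full sibs share both parents — two paths of length 2: r = 2·(1/2)^2 = 1/2).
Hamilton's rule with n recipients of equal r: n·r·B > C, so B > C/(n·r) = 0.276/(5·0.5) = 0.1104.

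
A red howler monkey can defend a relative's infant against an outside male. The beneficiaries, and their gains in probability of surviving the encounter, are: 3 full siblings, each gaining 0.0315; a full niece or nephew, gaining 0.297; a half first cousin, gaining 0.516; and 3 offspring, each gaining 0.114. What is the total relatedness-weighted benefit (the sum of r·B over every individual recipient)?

0.32475

r to a full sibling = 1/2 (full sibs share both parents — two paths of length 2: r = 2·(1/2)^2 = 1/2).
r to a full niece or nephew = 0.25 (full aunt/uncle↔niece/nephew: two paths of length 3 through the shared grandparent pair: r = 2·(1/2)^3 = 1/4).
r to a half first cousin = 0.0625 (half first cousins share one grandparent — one path of length 4: r = (1/2)^4 = 1/16).
r to an offspring = 1/2 (one parent–offspring link: r = (1/2)^1 = 1/2).
Summing one r·B term per recipient: 3·0.5·0.0315 + 1·0.25·0.297 + 1·0.0625·0.516 + 3·0.5·0.114 = 0.32475.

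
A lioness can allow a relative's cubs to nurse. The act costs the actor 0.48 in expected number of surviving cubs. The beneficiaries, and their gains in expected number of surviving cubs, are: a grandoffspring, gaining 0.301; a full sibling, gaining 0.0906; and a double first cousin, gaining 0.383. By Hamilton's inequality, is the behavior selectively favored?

No

Hamilton's rule: the trait is favored when the sum of r·B over every recipient exceeds the actor's cost C.
r to a grandoffspring = 0.25 (two parent–offspring links: r = (1/2)^2 = 1/4).
r to a full sibling = 1/2 (full sibs share both parents — two paths of length 2: r = 2·(1/2)^2 = 1/2).
r to a double first cousin = 0.25 (double first cousins share both grandparent pairs — four paths of length 4: r = 4·(1/2)^4 = 1/4).
Summing one r·B term per recipient: 1·0.25·0.301 + 1·0.5·0.0906 + 1·0.25·0.383 = 0.2163.
0.2163 < 0.48: the indirect benefit is less than the cost.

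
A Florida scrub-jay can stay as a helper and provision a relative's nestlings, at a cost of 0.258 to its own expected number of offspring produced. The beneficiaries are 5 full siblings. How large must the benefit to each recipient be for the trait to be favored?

0.1032

r to a full sibling = 0.5 (full sibs share both parents — two paths of length 2: r = 2·(1/2)^2 = 1/2).
Hamilton's rule with n recipients of equal r: n·r·B > C, so B > C/(n·r) = 0.258/(5·0.5) = 0.1032.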